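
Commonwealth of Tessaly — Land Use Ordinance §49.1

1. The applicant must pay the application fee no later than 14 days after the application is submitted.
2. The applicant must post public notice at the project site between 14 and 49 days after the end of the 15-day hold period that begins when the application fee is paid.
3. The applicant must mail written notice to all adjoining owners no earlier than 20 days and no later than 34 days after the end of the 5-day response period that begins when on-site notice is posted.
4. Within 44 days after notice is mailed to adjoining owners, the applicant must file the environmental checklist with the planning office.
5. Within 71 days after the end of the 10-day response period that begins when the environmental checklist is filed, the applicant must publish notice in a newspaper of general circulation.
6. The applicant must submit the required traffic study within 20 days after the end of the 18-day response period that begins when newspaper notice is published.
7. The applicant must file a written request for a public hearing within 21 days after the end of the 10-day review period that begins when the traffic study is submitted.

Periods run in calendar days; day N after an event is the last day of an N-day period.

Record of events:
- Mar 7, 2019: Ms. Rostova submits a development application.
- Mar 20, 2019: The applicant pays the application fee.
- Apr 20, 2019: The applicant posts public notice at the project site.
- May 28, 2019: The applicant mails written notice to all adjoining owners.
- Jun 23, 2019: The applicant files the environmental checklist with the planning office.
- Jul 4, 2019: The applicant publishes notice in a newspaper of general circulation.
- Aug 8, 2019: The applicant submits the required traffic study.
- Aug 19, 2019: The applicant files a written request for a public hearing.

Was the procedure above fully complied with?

Yes

Step 1: 14 days after Mar 7, 2019 (when the application is submitted) is Mar 21, 2019; Mar 20, 2019 is within that limit.
Step 2: the window is 14–49 days after Apr 4, 2019 (end of the 15-day hold period, which began when the application fee is paid on Mar 20, 2019), so Apr 18, 2019 through May 23, 2019; Apr 20, 2019 falls inside that range.
Step 3: the window is 20–34 days after Apr 25, 2019 (end of the 5-day response period, which began when on-site notice is posted on Apr 20, 2019), so May 15, 2019 through May 29, 2019; done May 28, 2019, which is between those dates.
Step 4: 44 days after May 28, 2019 (when notice is mailed to adjoining owners) is Jul 11, 2019; Jun 23, 2019 is within that limit.
Step 5: 71 days after Jul 3, 2019 (end of the 10-day response period, which began when the environmental checklist is filed on Jun 23, 2019) is Sep 12, 2019; Jul 4, 2019 is within that limit.
Step 6: 20 days after Jul 22, 2019 (end of the 18-day response period, which began when newspaper notice is published on Jul 4, 2019) is Aug 11, 2019; Aug 8, 2019 is within that limit.
Step 7: 21 days after Aug 18, 2019 (end of the 10-day review period, which began when the traffic study is submitted on Aug 8, 2019) is Sep 8, 2019; completed Aug 19, 2019, before the deadline.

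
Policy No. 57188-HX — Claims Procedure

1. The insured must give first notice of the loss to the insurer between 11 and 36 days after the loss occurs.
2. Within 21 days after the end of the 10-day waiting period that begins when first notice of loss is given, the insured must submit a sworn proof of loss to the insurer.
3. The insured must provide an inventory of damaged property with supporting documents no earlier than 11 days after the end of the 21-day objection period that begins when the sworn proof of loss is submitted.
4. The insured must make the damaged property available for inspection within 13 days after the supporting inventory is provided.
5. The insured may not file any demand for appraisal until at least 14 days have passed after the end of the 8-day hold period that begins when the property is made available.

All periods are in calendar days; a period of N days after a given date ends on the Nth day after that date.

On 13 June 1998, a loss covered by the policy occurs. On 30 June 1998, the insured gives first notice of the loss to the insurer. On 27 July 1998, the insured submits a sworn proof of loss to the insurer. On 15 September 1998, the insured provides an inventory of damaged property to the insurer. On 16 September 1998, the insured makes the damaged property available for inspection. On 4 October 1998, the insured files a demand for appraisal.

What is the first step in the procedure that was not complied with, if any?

Step 5

Step 1: the window is 11–36 days after 13 June 1998 (when the loss occurs), so 24 June 1998 through 19 July 1998; 30 June 1998 falls inside that range.
Step 2: 21 days after 10 July 1998 (end of the 10-day waiting period, which began when first notice of loss is given on 30 June 1998) is 31 July 1998; done 27 July 1998 — timely.
Step 3: the earliest permitted date is 11 days after 17 August 1998 (end of the 21-day objection period, which began when the sworn proof of loss is submitted on 27 July 1998), i.e. 28 August 1998; done 15 September 1998, after the minimum wait.
Step 4: 13 days after 15 September 1998 (when the supporting inventory is provided) is 28 September 1998; completed 16 September 1998, before the deadline.
Step 5: the earliest permitted date is 14 days after 24 September 1998 (end of the 8-day hold period, which began when the property is made available on 16 September 1998), i.e. 8 October 1998; done 4 October 1998 — 4 days too early.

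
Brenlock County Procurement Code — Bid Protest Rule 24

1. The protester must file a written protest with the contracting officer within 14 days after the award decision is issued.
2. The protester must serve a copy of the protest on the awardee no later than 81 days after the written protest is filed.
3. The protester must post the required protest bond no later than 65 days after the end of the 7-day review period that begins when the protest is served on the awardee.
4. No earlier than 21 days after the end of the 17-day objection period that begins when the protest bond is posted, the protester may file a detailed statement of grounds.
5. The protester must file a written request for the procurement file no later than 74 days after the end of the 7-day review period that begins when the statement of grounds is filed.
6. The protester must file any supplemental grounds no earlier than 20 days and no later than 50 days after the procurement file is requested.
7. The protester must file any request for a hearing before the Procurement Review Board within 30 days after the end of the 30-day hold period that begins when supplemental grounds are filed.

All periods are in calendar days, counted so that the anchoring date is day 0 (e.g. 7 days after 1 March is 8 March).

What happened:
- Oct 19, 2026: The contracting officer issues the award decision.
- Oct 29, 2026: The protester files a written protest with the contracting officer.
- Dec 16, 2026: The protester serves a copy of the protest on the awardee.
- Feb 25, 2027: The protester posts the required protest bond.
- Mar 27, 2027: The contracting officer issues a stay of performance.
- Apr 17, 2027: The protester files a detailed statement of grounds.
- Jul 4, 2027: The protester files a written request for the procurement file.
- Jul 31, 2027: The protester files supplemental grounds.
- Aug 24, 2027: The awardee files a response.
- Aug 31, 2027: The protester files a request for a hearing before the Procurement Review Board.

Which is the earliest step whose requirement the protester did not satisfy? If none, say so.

Step 1: 14 days after Oct 19, 2026 (when the award decision is issued) is Nov 2, 2026; Oct 29, 2026 is within that limit.
Step 2: 81 days after Oct 29, 2026 (when the written protest is filed) is Jan 18, 2027; completed Dec 16, 2026, before the deadline.
Step 3: 65 days after Dec 23, 2026 (end of the 7-day review period, which began when the protest is served on the awardee on Dec 16, 2026) is Feb 26, 2027; completed Feb 25, 2027, before the deadline.
Step 4: the earliest permitted date is 21 days after Mar 14, 2027 (end of the 17-day objection period, which began when the protest bond is posted on Feb 25, 2027), i.e. Apr 4, 2027; done Apr 17, 2027 — permitted.
Step 5: 74 days after Apr 24, 2027 (end of the 7-day review period, which began when the statement of grounds is filed on Apr 17, 2027) is Jul 7, 2027; Jul 4, 2027 is within that limit.
Step 6: the window is 20–50 days after Jul 4, 2027 (when the procurement file is requested), so Jul 24, 2027 through Aug 23, 2027; Jul 31, 2027 falls inside that range.
Step 7: 30 days after Aug 30, 2027 (end of the 30-day hold period, which began when supplemental grounds are filed on Jul 31, 2027) is Sep 29, 2027; completed Aug 31, 2027, before the deadline.

None — every step was satisfied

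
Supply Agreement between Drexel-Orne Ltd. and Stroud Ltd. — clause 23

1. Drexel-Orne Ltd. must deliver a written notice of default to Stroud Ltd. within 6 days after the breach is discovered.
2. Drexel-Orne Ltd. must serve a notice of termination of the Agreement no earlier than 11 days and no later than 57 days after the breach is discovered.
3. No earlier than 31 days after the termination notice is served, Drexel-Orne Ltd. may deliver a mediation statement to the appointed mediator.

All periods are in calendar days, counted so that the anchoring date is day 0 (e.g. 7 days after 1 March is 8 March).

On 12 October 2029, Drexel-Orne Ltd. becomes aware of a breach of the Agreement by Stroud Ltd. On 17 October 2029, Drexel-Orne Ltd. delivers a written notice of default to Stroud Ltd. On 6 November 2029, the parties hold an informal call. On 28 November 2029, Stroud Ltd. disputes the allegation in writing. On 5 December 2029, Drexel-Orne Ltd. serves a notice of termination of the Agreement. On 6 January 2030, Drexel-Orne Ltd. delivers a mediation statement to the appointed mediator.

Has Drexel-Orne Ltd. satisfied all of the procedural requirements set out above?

(1) due by 12 October 2029 + 6 days = 18 October 2029; 17 October 2029 is within that limit.
(2) the permitted window runs from 12 October 2029 + 11 = 23 October 2029 to 12 October 2029 + 57 = 8 December 2029; done 5 December 2029, which is between those dates.
(3) permitted from 5 December 2029 + 31 days = 5 January 2030 onward; done 6 January 2030, after the minimum wait.

Yes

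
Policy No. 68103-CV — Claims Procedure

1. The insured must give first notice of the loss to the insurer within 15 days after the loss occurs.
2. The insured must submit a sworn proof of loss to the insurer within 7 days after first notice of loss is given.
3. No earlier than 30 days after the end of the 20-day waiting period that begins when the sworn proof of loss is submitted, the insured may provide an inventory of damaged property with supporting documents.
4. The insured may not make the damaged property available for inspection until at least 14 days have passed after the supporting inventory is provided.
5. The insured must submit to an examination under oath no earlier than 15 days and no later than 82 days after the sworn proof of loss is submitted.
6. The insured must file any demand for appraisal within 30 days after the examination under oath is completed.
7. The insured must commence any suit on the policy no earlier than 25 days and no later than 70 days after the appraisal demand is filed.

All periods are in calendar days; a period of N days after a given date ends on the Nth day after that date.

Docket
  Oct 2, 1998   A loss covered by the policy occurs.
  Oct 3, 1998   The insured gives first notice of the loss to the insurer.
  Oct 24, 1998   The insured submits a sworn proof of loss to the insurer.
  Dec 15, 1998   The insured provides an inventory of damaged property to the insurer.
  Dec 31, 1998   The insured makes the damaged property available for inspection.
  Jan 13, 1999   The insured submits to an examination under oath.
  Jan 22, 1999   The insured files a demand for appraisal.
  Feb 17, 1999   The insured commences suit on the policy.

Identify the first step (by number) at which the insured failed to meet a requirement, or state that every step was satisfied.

Step 2

Step 1 — counting 15 days from Oct 2, 1998 (when the loss occurs) gives a deadline of Oct 17, 1998; done Oct 3, 1998 — timely.
Step 2 — counting 7 days from Oct 3, 1998 (when first notice of loss is given) gives a deadline of Oct 10, 1998; Oct 24, 1998 misses that deadline by 14 days.
The analysis stops there.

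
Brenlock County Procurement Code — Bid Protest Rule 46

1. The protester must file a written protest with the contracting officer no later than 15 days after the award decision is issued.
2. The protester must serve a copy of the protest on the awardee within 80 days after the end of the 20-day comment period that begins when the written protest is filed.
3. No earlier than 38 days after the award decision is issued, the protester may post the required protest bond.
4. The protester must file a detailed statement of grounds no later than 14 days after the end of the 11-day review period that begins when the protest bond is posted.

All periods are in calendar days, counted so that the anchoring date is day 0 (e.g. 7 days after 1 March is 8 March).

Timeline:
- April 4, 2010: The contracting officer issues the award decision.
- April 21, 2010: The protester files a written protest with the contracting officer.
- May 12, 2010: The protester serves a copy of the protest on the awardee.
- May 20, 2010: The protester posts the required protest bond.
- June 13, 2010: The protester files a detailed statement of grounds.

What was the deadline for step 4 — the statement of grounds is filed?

June 14, 2010

The protest bond is posted on May 20, 2010; the 11-day review period therefore ends May 31, 2010, and step 4 runs from that date. 14 days after May 31, 2010 is June 14, 2010.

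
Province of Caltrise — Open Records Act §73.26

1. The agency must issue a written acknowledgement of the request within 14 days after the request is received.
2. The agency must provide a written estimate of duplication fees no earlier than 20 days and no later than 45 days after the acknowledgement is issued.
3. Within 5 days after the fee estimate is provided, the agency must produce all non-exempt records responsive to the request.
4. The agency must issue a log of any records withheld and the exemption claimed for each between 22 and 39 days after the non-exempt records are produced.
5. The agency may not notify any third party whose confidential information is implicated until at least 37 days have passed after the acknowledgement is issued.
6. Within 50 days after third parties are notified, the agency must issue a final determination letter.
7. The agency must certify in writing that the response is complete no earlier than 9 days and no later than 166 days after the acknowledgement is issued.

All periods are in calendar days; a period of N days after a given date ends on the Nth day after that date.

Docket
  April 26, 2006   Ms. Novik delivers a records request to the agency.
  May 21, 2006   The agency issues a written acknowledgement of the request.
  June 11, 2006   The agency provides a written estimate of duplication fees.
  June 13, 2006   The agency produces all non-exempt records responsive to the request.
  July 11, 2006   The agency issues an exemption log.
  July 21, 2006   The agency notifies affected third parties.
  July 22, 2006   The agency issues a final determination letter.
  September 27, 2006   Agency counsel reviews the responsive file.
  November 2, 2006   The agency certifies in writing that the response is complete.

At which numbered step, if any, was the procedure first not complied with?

Step 1

Step 1 — counting 14 days from April 26, 2006 (when the request is received) gives a deadline of May 10, 2006; May 21, 2006 misses that deadline by 11 days.
Later steps need not be reached.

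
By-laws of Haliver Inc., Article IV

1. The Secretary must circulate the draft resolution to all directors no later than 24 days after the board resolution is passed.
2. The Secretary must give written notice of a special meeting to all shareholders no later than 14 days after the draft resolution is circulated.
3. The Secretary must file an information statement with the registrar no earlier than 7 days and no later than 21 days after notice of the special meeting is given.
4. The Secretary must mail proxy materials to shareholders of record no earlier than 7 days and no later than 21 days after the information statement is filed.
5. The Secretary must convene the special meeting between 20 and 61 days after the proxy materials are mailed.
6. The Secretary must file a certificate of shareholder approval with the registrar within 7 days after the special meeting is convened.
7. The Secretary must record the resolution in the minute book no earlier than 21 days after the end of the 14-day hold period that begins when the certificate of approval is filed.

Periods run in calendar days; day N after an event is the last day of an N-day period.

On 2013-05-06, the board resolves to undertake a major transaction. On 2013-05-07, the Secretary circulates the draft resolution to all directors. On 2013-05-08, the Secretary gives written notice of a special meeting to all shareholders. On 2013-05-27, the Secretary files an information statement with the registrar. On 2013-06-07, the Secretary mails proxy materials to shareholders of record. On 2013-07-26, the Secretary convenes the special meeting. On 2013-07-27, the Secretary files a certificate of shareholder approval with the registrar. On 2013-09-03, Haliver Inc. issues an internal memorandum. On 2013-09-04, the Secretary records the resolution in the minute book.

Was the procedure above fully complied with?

(1) due by 2013-05-06 + 24 days = 2013-05-30; done 2013-05-07 — timely.
(2) due by 2013-05-07 + 14 days = 2013-05-21; completed 2013-05-08, before the deadline.
(3) the permitted window runs from 2013-05-08 + 7 = 2013-05-15 to 2013-05-08 + 21 = 2013-05-29; done 2013-05-27, which is between those dates.
(4) the permitted window runs from 2013-05-27 + 7 = 2013-06-03 to 2013-05-27 + 21 = 2013-06-17; done 2013-06-07 — within the window.
(5) the permitted window runs from 2013-06-07 + 20 = 2013-06-27 to 2013-06-07 + 61 = 2013-08-07; done 2013-07-26, which is between those dates.
(6) due by 2013-07-26 + 7 days = 2013-08-02; 2013-07-27 is within that limit.
(7) permitted from 2013-08-10 + 21 days = 2013-08-31 onward; 2013-09-04 is on or after that date.

Yes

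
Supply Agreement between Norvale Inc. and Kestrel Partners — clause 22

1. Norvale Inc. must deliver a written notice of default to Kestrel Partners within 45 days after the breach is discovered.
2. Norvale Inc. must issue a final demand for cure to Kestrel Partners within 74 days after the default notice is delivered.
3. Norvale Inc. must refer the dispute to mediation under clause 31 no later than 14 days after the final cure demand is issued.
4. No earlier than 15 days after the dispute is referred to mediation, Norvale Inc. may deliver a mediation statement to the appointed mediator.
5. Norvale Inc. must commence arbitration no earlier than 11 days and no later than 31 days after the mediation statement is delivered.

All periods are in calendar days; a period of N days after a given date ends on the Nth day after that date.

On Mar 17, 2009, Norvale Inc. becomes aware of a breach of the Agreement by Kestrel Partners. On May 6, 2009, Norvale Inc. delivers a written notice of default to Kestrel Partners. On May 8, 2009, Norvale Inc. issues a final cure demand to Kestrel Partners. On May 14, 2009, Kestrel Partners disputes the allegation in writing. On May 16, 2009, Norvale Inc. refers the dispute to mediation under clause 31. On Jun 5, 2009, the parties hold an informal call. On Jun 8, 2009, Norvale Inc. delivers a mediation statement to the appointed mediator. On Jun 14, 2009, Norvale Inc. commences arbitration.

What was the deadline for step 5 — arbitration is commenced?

Step 5 runs from Jun 8, 2009, when the mediation statement is delivered. The window is 11–31 days after Jun 8, 2009; it closes on Jul 9, 2009.

Jul 9, 2009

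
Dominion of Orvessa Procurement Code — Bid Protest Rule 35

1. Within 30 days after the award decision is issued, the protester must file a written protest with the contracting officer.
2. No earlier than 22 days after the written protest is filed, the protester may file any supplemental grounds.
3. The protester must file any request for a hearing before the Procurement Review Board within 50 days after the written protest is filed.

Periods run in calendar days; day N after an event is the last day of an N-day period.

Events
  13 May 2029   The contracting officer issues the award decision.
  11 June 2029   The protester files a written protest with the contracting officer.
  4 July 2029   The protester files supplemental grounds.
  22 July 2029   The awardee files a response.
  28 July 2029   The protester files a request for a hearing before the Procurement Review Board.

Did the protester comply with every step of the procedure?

Yes

Step 1: 30 days after 13 May 2029 (when the award decision is issued) is 12 June 2029; completed 11 June 2029, before the deadline.
Step 2: the earliest permitted date is 22 days after 11 June 2029 (when the written protest is filed), i.e. 3 July 2029; done 4 July 2029 — permitted.
Step 3: 50 days after 11 June 2029 (when the written protest is filed) is 31 July 2029; 28 July 2029 is within that limit.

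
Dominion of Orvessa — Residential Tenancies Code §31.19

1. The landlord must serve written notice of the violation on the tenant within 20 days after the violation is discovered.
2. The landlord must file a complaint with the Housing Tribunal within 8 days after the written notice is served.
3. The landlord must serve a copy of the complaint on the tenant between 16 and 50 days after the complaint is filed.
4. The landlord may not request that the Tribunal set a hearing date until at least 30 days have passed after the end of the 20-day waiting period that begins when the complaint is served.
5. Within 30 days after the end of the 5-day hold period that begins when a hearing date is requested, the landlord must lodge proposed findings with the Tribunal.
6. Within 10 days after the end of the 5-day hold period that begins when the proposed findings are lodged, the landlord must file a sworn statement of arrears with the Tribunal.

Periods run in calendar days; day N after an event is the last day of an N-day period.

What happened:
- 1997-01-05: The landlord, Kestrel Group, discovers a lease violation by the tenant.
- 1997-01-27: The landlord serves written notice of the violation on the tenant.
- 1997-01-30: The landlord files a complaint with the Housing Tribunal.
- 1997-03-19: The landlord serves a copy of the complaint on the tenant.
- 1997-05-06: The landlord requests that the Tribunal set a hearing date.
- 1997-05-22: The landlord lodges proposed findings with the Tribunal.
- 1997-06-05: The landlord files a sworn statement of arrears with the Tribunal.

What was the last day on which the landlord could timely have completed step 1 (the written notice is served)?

Step 1 runs from 1997-01-05, when the violation is discovered. 20 days after 1997-01-05 is 1997-01-25.

1997-01-25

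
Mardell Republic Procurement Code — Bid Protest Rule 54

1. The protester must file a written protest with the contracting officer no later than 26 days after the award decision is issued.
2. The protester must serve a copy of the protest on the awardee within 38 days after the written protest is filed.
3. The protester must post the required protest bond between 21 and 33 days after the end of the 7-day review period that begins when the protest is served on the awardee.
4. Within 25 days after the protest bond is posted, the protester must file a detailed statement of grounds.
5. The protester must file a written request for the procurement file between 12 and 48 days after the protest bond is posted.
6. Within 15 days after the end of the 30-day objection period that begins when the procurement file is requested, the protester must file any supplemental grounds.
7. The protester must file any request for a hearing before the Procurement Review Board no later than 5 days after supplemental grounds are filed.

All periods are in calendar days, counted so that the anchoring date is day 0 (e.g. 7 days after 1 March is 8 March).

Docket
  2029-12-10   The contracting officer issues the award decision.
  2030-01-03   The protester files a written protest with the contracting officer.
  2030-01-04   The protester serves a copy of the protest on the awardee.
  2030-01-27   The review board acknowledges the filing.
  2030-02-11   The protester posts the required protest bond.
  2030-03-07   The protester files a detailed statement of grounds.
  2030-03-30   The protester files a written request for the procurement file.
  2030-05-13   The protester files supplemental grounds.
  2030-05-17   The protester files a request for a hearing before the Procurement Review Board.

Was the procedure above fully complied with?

Yes

Step 1 — counting 26 days from 2029-12-10 (when the award decision is issued) gives a deadline of 2030-01-05; 2030-01-03 is within that limit.
Step 2 — counting 38 days from 2030-01-03 (when the written protest is filed) gives a deadline of 2030-02-10; done 2030-01-04 — timely.
Step 3 — 21 and 33 days from 2030-01-11 (end of the 7-day review period, which began when the protest is served on the awardee on 2030-01-04) are 2030-02-01 and 2030-02-13 respectively; done 2030-02-11 — within the window.
Step 4 — counting 25 days from 2030-02-11 (when the protest bond is posted) gives a deadline of 2030-03-08; 2030-03-07 is within that limit.
Step 5 — 12 and 48 days from 2030-02-11 (when the protest bond is posted) are 2030-02-23 and 2030-03-31 respectively; done 2030-03-30 — within the window.
Step 6 — counting 15 days from 2030-04-29 (end of the 30-day objection period, which began when the procurement file is requested on 2030-03-30) gives a deadline of 2030-05-14; completed 2030-05-13, before the deadline.
Step 7 — counting 5 days from 2030-05-13 (when supplemental grounds are filed) gives a deadline of 2030-05-18; completed 2030-05-17, before the deadline.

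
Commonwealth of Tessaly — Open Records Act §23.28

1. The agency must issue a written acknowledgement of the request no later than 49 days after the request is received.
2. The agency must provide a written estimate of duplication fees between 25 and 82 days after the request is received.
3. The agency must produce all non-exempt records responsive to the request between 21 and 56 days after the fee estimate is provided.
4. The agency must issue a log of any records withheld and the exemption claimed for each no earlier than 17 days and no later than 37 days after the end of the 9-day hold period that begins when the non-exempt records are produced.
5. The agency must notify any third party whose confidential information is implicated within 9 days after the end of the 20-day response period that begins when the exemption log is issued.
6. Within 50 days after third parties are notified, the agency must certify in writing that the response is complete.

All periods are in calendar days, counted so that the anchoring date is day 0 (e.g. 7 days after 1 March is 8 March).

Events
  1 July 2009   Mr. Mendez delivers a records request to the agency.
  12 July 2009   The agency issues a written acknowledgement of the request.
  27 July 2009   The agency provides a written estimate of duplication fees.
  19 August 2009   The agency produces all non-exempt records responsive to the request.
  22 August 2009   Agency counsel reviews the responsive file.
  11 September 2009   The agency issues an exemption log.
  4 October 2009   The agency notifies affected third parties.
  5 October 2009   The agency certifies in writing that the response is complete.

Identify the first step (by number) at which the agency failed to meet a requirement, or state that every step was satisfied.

(1) due by 1 July 2009 + 49 days = 19 August 2009; 12 July 2009 is within that limit.
(2) the permitted window runs from 1 July 2009 + 25 = 26 July 2009 to 1 July 2009 + 82 = 21 September 2009; done 27 July 2009, which is between those dates.
(3) the permitted window runs from 27 July 2009 + 21 = 17 August 2009 to 27 July 2009 + 56 = 21 September 2009; done 19 August 2009 — within the window.
(4) the permitted window runs from 28 August 2009 + 17 = 14 September 2009 to 28 August 2009 + 37 = 4 October 2009; 11 September 2009 is 3 days too early.
Later steps need not be reached.

Step 4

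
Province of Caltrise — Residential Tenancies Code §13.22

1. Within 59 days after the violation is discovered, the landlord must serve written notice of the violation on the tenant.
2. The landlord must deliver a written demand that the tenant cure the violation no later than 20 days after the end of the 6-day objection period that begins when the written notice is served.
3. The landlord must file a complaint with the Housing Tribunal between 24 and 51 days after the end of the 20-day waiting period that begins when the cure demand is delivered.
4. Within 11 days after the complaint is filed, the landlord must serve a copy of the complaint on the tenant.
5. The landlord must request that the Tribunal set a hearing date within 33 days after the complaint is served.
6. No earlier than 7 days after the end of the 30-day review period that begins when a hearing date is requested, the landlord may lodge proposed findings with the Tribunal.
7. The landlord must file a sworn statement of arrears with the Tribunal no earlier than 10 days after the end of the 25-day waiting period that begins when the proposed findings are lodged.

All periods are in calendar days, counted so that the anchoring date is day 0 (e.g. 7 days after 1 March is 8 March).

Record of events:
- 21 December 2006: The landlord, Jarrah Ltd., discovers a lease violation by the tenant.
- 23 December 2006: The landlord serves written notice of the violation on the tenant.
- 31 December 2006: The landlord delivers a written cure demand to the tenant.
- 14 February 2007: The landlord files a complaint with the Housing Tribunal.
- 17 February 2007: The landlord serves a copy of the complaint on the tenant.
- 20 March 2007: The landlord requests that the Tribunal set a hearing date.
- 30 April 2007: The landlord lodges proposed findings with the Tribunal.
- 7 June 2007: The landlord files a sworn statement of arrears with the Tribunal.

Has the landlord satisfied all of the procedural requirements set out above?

Yes

Step 1 — counting 59 days from 21 December 2006 (when the violation is discovered) gives a deadline of 18 February 2007; 23 December 2006 is within that limit.
Step 2 — counting 20 days from 29 December 2006 (end of the 6-day objection period, which began when the written notice is served on 23 December 2006) gives a deadline of 18 January 2007; completed 31 December 2006, before the deadline.
Step 3 — 24 and 51 days from 20 January 2007 (end of the 20-day waiting period, which began when the cure demand is delivered on 31 December 2006) are 13 February 2007 and 12 March 2007 respectively; done 14 February 2007, which is between those dates.
Step 4 — counting 11 days from 14 February 2007 (when the complaint is filed) gives a deadline of 25 February 2007; done 17 February 2007 — timely.
Step 5 — counting 33 days from 17 February 2007 (when the complaint is served) gives a deadline of 22 March 2007; completed 20 March 2007, before the deadline.
Step 6 — must wait 7 days from 19 April 2007 (end of the 30-day review period, which began when a hearing date is requested on 20 March 2007), so not before 26 April 2007; done 30 April 2007 — permitted.
Step 7 — must wait 10 days from 25 May 2007 (end of the 25-day waiting period, which began when the proposed findings are lodged on 30 April 2007), so not before 4 June 2007; done 7 June 2007 — permitted.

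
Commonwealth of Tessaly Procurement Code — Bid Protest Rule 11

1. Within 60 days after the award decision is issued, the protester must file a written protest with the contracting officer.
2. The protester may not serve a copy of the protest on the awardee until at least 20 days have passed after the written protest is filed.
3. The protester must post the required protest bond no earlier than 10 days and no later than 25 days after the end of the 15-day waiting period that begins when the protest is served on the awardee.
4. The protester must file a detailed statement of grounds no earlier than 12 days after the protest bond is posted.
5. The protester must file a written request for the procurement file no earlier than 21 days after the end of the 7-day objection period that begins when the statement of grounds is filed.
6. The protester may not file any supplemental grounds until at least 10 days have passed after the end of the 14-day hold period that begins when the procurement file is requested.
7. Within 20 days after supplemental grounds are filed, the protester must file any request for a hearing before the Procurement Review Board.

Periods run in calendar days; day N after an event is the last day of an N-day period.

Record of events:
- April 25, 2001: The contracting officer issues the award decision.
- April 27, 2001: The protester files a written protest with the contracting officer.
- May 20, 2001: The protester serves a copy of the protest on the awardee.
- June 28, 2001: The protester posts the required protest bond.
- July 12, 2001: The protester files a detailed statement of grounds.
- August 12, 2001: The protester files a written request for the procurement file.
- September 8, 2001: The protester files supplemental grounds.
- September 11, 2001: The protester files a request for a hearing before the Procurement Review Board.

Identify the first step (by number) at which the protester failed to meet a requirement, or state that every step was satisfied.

None — every step was satisfied

Step 1 — counting 60 days from April 25, 2001 (when the award decision is issued) gives a deadline of June 24, 2001; done April 27, 2001 — timely.
Step 2 — must wait 20 days from April 27, 2001 (when the written protest is filed), so not before May 17, 2001; done May 20, 2001 — permitted.
Step 3 — 10 and 25 days from June 4, 2001 (end of the 15-day waiting period, which began when the protest is served on the awardee on May 20, 2001) are June 14, 2001 and June 29, 2001 respectively; done June 28, 2001, which is between those dates.
Step 4 — must wait 12 days from June 28, 2001 (when the protest bond is posted), so not before July 10, 2001; July 12, 2001 is on or after that date.
Step 5 — must wait 21 days from July 19, 2001 (end of the 7-day objection period, which began when the statement of grounds is filed on July 12, 2001), so not before August 9, 2001; done August 12, 2001, after the minimum wait.
Step 6 — must wait 10 days from August 26, 2001 (end of the 14-day hold period, which began when the procurement file is requested on August 12, 2001), so not before September 5, 2001; done September 8, 2001 — permitted.
Step 7 — counting 20 days from September 8, 2001 (when supplemental grounds are filed) gives a deadline of September 28, 2001; done September 11, 2001 — timely.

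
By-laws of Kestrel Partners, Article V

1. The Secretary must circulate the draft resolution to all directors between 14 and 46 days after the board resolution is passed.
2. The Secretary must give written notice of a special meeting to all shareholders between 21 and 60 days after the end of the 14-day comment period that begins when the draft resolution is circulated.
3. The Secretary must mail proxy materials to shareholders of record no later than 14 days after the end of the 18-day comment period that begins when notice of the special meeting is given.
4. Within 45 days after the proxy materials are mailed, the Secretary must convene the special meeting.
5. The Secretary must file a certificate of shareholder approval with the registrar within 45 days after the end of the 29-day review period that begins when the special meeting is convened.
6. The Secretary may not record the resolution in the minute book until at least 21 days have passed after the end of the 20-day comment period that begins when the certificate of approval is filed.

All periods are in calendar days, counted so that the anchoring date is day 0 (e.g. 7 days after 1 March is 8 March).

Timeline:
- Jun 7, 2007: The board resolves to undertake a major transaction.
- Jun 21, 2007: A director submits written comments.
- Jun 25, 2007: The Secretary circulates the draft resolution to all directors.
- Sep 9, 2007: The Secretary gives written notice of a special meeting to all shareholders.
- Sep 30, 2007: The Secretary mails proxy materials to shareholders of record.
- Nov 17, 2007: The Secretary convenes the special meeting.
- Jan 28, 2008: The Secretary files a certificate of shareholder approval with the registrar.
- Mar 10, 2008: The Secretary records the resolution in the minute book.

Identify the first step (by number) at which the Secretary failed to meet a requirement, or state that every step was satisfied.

Step 1 — 14 and 46 days from Jun 7, 2007 (when the board resolution is passed) are Jun 21, 2007 and Jul 23, 2007 respectively; Jun 25, 2007 falls inside that range.
Step 2 — 21 and 60 days from Jul 9, 2007 (end of the 14-day comment period, which began when the draft resolution is circulated on Jun 25, 2007) are Jul 30, 2007 and Sep 7, 2007 respectively; done Sep 9, 2007 — 2 days after the window closed.
The procedure was therefore not followed at step 2.

Step 2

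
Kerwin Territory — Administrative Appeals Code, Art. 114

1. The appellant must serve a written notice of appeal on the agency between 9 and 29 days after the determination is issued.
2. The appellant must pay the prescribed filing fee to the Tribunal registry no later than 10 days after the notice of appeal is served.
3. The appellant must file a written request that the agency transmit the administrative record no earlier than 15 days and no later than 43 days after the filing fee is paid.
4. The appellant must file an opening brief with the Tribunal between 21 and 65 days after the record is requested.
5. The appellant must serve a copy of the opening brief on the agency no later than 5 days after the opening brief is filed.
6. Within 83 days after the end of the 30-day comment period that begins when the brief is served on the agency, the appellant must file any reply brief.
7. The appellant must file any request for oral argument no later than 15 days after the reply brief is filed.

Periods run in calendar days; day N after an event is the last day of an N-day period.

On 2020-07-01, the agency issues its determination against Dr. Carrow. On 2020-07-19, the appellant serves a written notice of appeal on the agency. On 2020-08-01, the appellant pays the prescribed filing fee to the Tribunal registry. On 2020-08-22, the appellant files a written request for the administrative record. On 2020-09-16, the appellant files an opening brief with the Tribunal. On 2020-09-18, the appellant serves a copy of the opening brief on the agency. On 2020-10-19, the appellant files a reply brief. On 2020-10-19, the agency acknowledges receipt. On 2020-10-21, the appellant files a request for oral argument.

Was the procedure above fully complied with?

No

Step 1 — 9 and 29 days from 2020-07-01 (when the determination is issued) are 2020-07-10 and 2020-07-30 respectively; 2020-07-19 falls inside that range.
Step 2 — counting 10 days from 2020-07-19 (when the notice of appeal is served) gives a deadline of 2020-07-29; 2020-08-01 misses that deadline by 3 days.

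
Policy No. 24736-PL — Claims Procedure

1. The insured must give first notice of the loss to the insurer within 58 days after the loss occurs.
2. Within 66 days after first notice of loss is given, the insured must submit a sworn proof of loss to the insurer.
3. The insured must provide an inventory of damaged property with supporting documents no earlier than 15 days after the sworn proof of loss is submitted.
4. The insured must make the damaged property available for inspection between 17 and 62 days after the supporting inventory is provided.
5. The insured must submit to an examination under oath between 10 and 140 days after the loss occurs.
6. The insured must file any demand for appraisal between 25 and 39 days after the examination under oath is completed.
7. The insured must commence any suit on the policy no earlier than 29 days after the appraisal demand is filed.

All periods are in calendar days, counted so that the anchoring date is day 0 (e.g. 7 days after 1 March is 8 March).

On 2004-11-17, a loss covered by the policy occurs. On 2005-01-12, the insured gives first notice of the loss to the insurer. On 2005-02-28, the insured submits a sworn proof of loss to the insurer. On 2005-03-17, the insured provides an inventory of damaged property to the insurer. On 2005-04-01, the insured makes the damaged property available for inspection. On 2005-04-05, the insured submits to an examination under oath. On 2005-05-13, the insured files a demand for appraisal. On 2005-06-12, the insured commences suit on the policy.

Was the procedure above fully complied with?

Step 1: 58 days after 2004-11-17 (when the loss occurs) is 2005-01-14; done 2005-01-12 — timely.
Step 2: 66 days after 2005-01-12 (when first notice of loss is given) is 2005-03-19; completed 2005-02-28, before the deadline.
Step 3: the earliest permitted date is 15 days after 2005-02-28 (when the sworn proof of loss is submitted), i.e. 2005-03-15; 2005-03-17 is on or after that date.
Step 4: the window is 17–62 days after 2005-03-17 (when the supporting inventory is provided), so 2005-04-03 through 2005-05-18; 2005-04-01 is 2 days too early.
No need to go further; step 4 was not satisfied.

No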